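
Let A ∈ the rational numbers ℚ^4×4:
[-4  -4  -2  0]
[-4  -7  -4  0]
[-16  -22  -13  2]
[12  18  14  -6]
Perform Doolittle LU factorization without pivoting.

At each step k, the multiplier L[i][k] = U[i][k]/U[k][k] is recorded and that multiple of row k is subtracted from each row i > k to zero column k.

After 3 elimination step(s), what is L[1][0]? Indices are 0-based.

[col 0] pivot -4
  R1 -= 1*R0 → (0, -3, -2, 0)  (L[1][0] := 1)
  R2 -= 4*R0 → (0, -6, -5, 2)  (L[2][0] := 4)
  R3 -= -3*R0 → (0, 6, 8, -6)  (L[3][0] := -3)
[col 1] pivot -3
  R2 -= 2*R1 → (0, 0, -1, 2)  (L[2][1] := 2)
  R3 -= -2*R1 → (0, 0, 4, -6)  (L[3][1] := -2)
[col 2] pivot -1
  R3 -= -4*R2 → (0, 0, 0, 2)  (L[3][2] := -4)

L[1][0] = 1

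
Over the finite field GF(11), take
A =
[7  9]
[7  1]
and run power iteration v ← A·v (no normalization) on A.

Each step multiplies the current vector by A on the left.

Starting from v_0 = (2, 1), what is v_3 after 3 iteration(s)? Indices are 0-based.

v_0 = (2, 1).
v_1 = A·v_0 = (1, 4).
v_2 = A·v_1 = (10, 0).
v_3 = A·v_2 = (4, 4).

v_3 = (4, 4)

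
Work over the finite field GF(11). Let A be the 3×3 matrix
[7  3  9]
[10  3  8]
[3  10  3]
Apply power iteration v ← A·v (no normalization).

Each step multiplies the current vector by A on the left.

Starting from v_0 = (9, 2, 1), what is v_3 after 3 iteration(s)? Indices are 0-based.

v_3 = (4, 7, 5)

v_0 = (9, 2, 1).
v_1 = A·v_0 = (1, 5, 6).
v_2 = A·v_1 = (10, 7, 5).
v_3 = A·v_2 = (4, 7, 5).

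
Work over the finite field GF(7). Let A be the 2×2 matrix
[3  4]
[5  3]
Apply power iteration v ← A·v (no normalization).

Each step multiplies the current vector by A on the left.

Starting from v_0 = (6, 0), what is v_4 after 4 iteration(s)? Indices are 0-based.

v_4 = (0, 3)

v_0 = (6, 0).
v_1 = A·v_0 = (4, 2).
v_2 = A·v_1 = (6, 5).
v_3 = A·v_2 = (3, 3).
v_4 = A·v_3 = (0, 3).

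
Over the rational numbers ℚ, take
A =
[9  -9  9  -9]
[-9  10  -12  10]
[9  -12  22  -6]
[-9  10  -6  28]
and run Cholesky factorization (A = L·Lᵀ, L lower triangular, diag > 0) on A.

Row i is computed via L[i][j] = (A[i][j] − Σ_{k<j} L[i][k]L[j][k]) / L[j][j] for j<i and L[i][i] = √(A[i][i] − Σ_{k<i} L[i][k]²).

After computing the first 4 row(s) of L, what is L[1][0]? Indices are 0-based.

L[1][0] = -3

Step 1: L[0][0] = √(9) = 3.
  L[1][0] = (-9) / L[0][0] = -3.
Step 2: L[1][1] = √(1) = 1.
  L[2][0] = (9) / L[0][0] = 3.
  L[2][1] = (-3) / L[1][1] = -3.
Step 3: L[2][2] = √(4) = 2.
  L[3][0] = (-9) / L[0][0] = -3.
  L[3][1] = (1) / L[1][1] = 1.
  L[3][2] = (6) / L[2][2] = 3.
Step 4: L[3][3] = √(9) = 3.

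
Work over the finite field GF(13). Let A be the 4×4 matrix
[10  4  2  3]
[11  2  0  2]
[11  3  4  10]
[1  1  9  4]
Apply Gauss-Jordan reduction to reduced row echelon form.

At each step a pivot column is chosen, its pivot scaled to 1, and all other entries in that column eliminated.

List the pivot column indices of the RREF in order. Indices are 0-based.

pivot columns: 0, 1, 2, 3

pivot(0,0)=10: scale R0 → (1, 3, 8, 12)
  clear (1,0): R1 −= (11)R0 → (0, 8, 3, 0)
  clear (2,0): R2 −= (11)R0 → (0, 9, 7, 8)
  clear (3,0): R3 −= (1)R0 → (0, 11, 1, 5)
pivot(1,1)=8: scale R1 → (0, 1, 2, 0)
  clear (0,1): R0 −= (3)R1 → (1, 0, 2, 12)
  clear (2,1): R2 −= (9)R1 → (0, 0, 2, 8)
  clear (3,1): R3 −= (11)R1 → (0, 0, 5, 5)
pivot(2,2)=2: scale R2 → (0, 0, 1, 4)
  clear (0,2): R0 −= (2)R2 → (1, 0, 0, 4)
  clear (1,2): R1 −= (2)R2 → (0, 1, 0, 5)
  clear (3,2): R3 −= (5)R2 → (0, 0, 0, 11)
pivot(3,3)=11: scale R3 → (0, 0, 0, 1)
  clear (0,3): R0 −= (4)R3 → (1, 0, 0, 0)
  clear (1,3): R1 −= (5)R3 → (0, 1, 0, 0)
  clear (2,3): R2 −= (4)R3 → (0, 0, 1, 0)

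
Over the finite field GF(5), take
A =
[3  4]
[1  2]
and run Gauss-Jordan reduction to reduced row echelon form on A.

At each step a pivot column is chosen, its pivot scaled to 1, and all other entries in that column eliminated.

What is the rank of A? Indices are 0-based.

pivot(0,0)=3: scale R0 → (1, 3)
  clear (1,0): R1 −= (1)R0 → (0, 4)
pivot(1,1)=4: scale R1 → (0, 1)
  clear (0,1): R0 −= (3)R1 → (1, 0)

rank = 2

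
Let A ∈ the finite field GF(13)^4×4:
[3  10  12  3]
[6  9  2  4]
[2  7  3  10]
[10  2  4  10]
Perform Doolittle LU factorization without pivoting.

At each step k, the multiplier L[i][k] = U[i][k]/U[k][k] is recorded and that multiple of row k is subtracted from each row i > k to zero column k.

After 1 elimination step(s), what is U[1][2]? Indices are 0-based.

U[1][2] = 4

[col 0] pivot 3
  R1 -= 2*R0 → (0, 2, 4, 11)  (L[1][0] := 2)
  R2 -= 5*R0 → (0, 9, 8, 8)  (L[2][0] := 5)
  R3 -= 12*R0 → (0, 12, 3, 0)  (L[3][0] := 12)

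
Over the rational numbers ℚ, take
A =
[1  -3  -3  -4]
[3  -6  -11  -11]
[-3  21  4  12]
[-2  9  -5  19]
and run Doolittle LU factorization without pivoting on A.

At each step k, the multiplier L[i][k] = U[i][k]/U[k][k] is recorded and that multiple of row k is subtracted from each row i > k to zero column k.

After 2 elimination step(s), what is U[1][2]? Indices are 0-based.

U[1][2] = -2

Step 1: pivot at (0,0) is 1.
  row1 ← row1 − (3)·row0  ⇒  L[1][0]=3, U row1=(0, 3, -2, 1)
  row2 ← row2 − (-3)·row0  ⇒  L[2][0]=-3, U row2=(0, 12, -5, 0)
  row3 ← row3 − (-2)·row0  ⇒  L[3][0]=-2, U row3=(0, 3, -11, 11)
Step 2: pivot at (1,1) is 3.
  row2 ← row2 − (4)·row1  ⇒  L[2][1]=4, U row2=(0, 0, 3, -4)
  row3 ← row3 − (1)·row1  ⇒  L[3][1]=1, U row3=(0, 0, -9, 10)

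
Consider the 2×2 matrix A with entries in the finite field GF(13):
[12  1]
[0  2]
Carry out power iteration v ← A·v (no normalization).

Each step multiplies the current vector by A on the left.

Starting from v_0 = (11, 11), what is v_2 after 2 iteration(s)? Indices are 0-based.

v_0 = (11, 11).
v_1 = A·v_0 = (0, 9).
v_2 = A·v_1 = (9, 5).

v_2 = (9, 5)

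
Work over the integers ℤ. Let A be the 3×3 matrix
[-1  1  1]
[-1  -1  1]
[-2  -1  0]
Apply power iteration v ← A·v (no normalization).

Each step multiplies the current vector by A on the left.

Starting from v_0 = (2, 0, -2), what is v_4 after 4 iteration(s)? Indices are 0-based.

v_0 = (2, 0, -2).
v_1 = A·v_0 = (-4, -4, -4).
v_2 = A·v_1 = (-4, 4, 12).
v_3 = A·v_2 = (20, 12, 4).
v_4 = A·v_3 = (-4, -28, -52).

v_4 = (-4, -28, -52)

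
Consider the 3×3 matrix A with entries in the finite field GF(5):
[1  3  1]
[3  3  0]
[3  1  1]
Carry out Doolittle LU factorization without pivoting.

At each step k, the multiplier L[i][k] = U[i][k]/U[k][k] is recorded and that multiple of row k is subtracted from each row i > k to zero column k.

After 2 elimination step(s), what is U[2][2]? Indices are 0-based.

U[2][2] = 2

[col 0] pivot 1
  R1 -= 3*R0 → (0, 4, 2)  (L[1][0] := 3)
  R2 -= 3*R0 → (0, 2, 3)  (L[2][0] := 3)
[col 1] pivot 4
  R2 -= 3*R1 → (0, 0, 2)  (L[2][1] := 3)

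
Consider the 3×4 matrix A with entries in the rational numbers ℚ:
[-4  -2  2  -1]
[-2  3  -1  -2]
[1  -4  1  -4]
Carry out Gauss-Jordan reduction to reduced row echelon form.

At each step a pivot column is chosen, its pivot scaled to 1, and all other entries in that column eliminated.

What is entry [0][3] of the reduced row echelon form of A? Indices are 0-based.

pivot(0,0)=-4: scale R0 → (1, 1/2, -1/2, 1/4)
  clear (1,0): R1 −= (-2)R0 → (0, 4, -2, -3/2)
  clear (2,0): R2 −= (1)R0 → (0, -9/2, 3/2, -17/4)
pivot(1,1)=4: scale R1 → (0, 1, -1/2, -3/8)
  clear (0,1): R0 −= (1/2)R1 → (1, 0, -1/4, 7/16)
  clear (2,1): R2 −= (-9/2)R1 → (0, 0, -3/4, -95/16)
pivot(2,2)=-3/4: scale R2 → (0, 0, 1, 95/12)
  clear (0,2): R0 −= (-1/4)R2 → (1, 0, 0, 29/12)
  clear (1,2): R1 −= (-1/2)R2 → (0, 1, 0, 43/12)

M[0][3] = 29/12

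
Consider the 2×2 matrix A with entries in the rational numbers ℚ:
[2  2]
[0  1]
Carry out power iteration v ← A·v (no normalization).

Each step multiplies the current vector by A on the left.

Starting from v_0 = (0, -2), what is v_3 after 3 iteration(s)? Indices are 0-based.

v_3 = (-28, -2)

v_0 = (0, -2).
v_1 = A·v_0 = (-4, -2).
v_2 = A·v_1 = (-12, -2).
v_3 = A·v_2 = (-28, -2).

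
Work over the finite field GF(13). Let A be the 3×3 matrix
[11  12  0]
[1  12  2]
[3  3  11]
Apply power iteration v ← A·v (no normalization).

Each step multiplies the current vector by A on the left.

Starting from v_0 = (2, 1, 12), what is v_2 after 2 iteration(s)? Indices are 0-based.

v_0 = (2, 1, 12).
v_1 = A·v_0 = (8, 12, 11).
v_2 = A·v_1 = (11, 5, 12).

v_2 = (11, 5, 12)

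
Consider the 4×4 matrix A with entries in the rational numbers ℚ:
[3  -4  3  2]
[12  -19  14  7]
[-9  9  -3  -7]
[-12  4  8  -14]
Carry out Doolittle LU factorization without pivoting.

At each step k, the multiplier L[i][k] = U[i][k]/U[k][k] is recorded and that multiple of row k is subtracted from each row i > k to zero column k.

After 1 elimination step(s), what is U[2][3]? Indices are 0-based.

Step 1: pivot at (0,0) is 3.
  row1 ← row1 − (4)·row0  ⇒  L[1][0]=4, U row1=(0, -3, 2, -1)
  row2 ← row2 − (-3)·row0  ⇒  L[2][0]=-3, U row2=(0, -3, 6, -1)
  row3 ← row3 − (-4)·row0  ⇒  L[3][0]=-4, U row3=(0, -12, 20, -6)

U[2][3] = -1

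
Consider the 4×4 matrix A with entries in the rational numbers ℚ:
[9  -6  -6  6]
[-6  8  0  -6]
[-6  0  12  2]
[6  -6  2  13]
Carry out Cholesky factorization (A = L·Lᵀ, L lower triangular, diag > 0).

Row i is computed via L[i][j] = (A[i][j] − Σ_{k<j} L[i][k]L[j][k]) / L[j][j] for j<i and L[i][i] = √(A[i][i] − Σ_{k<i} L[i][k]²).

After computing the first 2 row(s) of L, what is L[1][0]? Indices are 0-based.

Step 1: L[0][0] = √(9) = 3.
  L[1][0] = (-6) / L[0][0] = -2.
Step 2: L[1][1] = √(4) = 2.

L[1][0] = -2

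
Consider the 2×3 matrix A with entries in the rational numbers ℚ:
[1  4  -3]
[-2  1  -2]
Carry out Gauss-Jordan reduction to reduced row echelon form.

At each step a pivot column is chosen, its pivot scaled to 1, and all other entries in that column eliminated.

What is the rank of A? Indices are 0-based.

[1] R0 /= 1  ⇒  (1, 4, -3)
     R1 -= -2·R0  ⇒  (0, 9, -8)
[2] R1 /= 9  ⇒  (0, 1, -8/9)
     R0 -= 4·R1  ⇒  (1, 0, 5/9)

rank = 2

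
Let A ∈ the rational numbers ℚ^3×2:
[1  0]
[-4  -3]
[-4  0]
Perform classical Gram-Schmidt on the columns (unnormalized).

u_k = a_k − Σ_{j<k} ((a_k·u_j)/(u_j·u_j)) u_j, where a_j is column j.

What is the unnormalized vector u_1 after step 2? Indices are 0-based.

u_1 = (-4/11, -17/11, 16/11)

Step 1: u_0 = a_0 = (1, -4, -4).
Step 2: u_1 = a_1 − (4/11)·u_0 = (-4/11, -17/11, 16/11).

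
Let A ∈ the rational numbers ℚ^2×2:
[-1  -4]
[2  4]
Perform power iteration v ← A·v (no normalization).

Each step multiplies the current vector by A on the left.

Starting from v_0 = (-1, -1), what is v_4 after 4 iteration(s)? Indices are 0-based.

v_0 = (-1, -1).
v_1 = A·v_0 = (5, -6).
v_2 = A·v_1 = (19, -14).
v_3 = A·v_2 = (37, -18).
v_4 = A·v_3 = (35, 2).

v_4 = (35, 2)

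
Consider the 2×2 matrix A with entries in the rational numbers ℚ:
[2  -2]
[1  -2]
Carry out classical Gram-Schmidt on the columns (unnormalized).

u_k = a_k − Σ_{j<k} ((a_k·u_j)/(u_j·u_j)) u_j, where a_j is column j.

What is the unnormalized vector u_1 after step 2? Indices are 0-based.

u_1 = (2/5, -4/5)

Step 1: u_0 = a_0 = (2, 1).
Step 2: u_1 = a_1 − (-6/5)·u_0 = (2/5, -4/5).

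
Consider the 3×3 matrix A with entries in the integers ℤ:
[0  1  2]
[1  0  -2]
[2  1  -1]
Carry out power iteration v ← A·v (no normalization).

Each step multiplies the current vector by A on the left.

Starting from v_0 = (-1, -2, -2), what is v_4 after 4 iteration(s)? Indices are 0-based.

v_4 = (19, -22, -22)

v_0 = (-1, -2, -2).
v_1 = A·v_0 = (-6, 3, -2).
v_2 = A·v_1 = (-1, -2, -7).
v_3 = A·v_2 = (-16, 13, 3).
v_4 = A·v_3 = (19, -22, -22).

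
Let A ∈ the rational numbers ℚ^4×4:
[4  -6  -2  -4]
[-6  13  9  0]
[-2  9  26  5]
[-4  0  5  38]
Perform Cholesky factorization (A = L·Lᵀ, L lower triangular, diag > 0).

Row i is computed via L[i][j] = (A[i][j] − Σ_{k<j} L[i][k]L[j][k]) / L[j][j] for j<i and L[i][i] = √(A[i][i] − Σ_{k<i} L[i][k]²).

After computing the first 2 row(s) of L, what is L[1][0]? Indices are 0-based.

Step 1: L[0][0] = √(4) = 2.
  L[1][0] = (-6) / L[0][0] = -3.
Step 2: L[1][1] = √(4) = 2.

L[1][0] = -3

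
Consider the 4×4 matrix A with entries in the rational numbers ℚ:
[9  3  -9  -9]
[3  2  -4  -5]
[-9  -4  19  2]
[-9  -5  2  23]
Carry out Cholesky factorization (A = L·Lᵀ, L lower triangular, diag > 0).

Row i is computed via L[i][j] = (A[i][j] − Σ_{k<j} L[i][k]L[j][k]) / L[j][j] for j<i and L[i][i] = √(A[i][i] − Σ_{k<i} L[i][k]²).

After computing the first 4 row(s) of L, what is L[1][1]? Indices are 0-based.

Step 1: L[0][0] = √(9) = 3.
  L[1][0] = (3) / L[0][0] = 1.
Step 2: L[1][1] = √(1) = 1.
  L[2][0] = (-9) / L[0][0] = -3.
  L[2][1] = (-1) / L[1][1] = -1.
Step 3: L[2][2] = √(9) = 3.
  L[3][0] = (-9) / L[0][0] = -3.
  L[3][1] = (-2) / L[1][1] = -2.
  L[3][2] = (-9) / L[2][2] = -3.
Step 4: L[3][3] = √(1) = 1.

L[1][1] = 1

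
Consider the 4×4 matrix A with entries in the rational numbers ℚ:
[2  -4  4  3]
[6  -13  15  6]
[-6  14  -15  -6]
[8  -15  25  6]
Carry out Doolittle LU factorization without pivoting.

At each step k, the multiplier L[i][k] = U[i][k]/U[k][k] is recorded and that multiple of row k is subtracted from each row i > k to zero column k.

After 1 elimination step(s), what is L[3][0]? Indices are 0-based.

[col 0] pivot 2
  R1 -= 3*R0 → (0, -1, 3, -3)  (L[1][0] := 3)
  R2 -= -3*R0 → (0, 2, -3, 3)  (L[2][0] := -3)
  R3 -= 4*R0 → (0, 1, 9, -6)  (L[3][0] := 4)

L[3][0] = 4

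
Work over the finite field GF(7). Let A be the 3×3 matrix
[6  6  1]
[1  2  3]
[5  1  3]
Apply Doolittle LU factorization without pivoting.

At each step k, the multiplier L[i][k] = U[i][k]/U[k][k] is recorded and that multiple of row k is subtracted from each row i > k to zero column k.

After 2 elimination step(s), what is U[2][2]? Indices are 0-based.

U[2][2] = 3

[col 0] pivot 6
  R1 -= 6*R0 → (0, 1, 4)  (L[1][0] := 6)
  R2 -= 2*R0 → (0, 3, 1)  (L[2][0] := 2)
[col 1] pivot 1
  R2 -= 3*R1 → (0, 0, 3)  (L[2][1] := 3)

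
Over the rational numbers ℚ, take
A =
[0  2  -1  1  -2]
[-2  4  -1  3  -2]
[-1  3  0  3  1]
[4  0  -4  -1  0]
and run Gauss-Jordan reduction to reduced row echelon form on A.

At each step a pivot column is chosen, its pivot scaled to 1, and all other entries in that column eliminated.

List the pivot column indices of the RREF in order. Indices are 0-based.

[1] R0 <-> R1
[1] R0 /= -2  ⇒  (1, -2, 1/2, -3/2, 1)
     R2 -= -1·R0  ⇒  (0, 1, 1/2, 3/2, 2)
     R3 -= 4·R0  ⇒  (0, 8, -6, 5, -4)
[2] R1 /= 2  ⇒  (0, 1, -1/2, 1/2, -1)
     R0 -= -2·R1  ⇒  (1, 0, -1/2, -1/2, -1)
     R2 -= 1·R1  ⇒  (0, 0, 1, 1, 3)
     R3 -= 8·R1  ⇒  (0, 0, -2, 1, 4)
[3] R2 /= 1  ⇒  (0, 0, 1, 1, 3)
     R0 -= -1/2·R2  ⇒  (1, 0, 0, 0, 1/2)
     R1 -= -1/2·R2  ⇒  (0, 1, 0, 1, 1/2)
     R3 -= -2·R2  ⇒  (0, 0, 0, 3, 10)
[4] R3 /= 3  ⇒  (0, 0, 0, 1, 10/3)
     R1 -= 1·R3  ⇒  (0, 1, 0, 0, -17/6)
     R2 -= 1·R3  ⇒  (0, 0, 1, 0, -1/3)

pivot columns: 0, 1, 2, 3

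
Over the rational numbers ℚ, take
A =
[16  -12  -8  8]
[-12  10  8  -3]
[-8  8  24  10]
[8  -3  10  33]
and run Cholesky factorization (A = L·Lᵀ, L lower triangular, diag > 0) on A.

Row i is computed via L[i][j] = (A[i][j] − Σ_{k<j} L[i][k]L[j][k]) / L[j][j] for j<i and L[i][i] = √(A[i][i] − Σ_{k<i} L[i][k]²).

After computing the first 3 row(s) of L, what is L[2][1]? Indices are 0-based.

Step 1: L[0][0] = √(16) = 4.
  L[1][0] = (-12) / L[0][0] = -3.
Step 2: L[1][1] = √(1) = 1.
  L[2][0] = (-8) / L[0][0] = -2.
  L[2][1] = (2) / L[1][1] = 2.
Step 3: L[2][2] = √(16) = 4.

L[2][1] = 2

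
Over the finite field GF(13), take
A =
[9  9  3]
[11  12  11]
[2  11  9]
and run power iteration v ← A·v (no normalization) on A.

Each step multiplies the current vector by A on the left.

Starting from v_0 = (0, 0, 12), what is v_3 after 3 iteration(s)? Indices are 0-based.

v_3 = (4, 11, 1)

v_0 = (0, 0, 12).
v_1 = A·v_0 = (10, 2, 4).
v_2 = A·v_1 = (3, 9, 0).
v_3 = A·v_2 = (4, 11, 1).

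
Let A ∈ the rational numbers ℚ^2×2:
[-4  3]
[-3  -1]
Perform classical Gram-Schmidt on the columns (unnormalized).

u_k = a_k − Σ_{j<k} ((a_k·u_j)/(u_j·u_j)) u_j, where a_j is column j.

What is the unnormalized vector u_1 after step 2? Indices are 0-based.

u_1 = (39/25, -52/25)

Step 1: u_0 = a_0 = (-4, -3).
Step 2: u_1 = a_1 − (-9/25)·u_0 = (39/25, -52/25).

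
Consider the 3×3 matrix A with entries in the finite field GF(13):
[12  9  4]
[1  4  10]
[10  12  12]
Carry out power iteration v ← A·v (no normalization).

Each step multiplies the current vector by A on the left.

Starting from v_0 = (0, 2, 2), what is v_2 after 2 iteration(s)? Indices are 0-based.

v_2 = (2, 7, 2)

v_0 = (0, 2, 2).
v_1 = A·v_0 = (0, 2, 9).
v_2 = A·v_1 = (2, 7, 2).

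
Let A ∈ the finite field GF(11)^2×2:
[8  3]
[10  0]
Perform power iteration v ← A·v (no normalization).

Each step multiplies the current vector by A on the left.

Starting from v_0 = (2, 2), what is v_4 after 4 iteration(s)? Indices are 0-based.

v_0 = (2, 2).
v_1 = A·v_0 = (0, 9).
v_2 = A·v_1 = (5, 0).
v_3 = A·v_2 = (7, 6).
v_4 = A·v_3 = (8, 4).

v_4 = (8, 4)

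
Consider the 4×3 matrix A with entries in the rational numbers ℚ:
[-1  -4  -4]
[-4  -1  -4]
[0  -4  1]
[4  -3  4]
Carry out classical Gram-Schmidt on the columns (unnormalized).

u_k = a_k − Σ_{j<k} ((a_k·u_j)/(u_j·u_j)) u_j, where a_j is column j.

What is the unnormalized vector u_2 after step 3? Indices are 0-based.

u_2 = (-1424/685, 454/685, 1237/685, 98/685)

Step 1: u_0 = a_0 = (-1, -4, 0, 4).
Step 2: u_1 = a_1 − (-4/33)·u_0 = (-136/33, -49/33, -4, -83/33).
Step 3: u_2 = a_2 − (12/11)·u_0 − (138/685)·u_1 = (-1424/685, 454/685, 1237/685, 98/685).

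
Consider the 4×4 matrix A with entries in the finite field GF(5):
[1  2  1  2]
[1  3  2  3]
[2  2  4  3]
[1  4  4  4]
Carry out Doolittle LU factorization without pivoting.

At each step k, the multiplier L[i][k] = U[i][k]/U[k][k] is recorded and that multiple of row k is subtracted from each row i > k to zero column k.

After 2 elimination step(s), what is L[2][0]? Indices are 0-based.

k=0: U[0][0]=1
  eliminate (1,0): mult=1, new row 1: (0, 1, 1, 1); set L[1][0]=1
  eliminate (2,0): mult=2, new row 2: (0, 3, 2, 4); set L[2][0]=2
  eliminate (3,0): mult=1, new row 3: (0, 2, 3, 2); set L[3][0]=1
k=1: U[1][1]=1
  eliminate (2,1): mult=3, new row 2: (0, 0, 4, 1); set L[2][1]=3
  eliminate (3,1): mult=2, new row 3: (0, 0, 1, 0); set L[3][1]=2

L[2][0] = 2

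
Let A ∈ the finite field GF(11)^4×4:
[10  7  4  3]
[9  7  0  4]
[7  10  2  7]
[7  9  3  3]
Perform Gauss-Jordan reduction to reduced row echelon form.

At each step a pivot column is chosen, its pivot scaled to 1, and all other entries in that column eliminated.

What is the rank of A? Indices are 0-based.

rank = 4

pivot(0,0)=10: scale R0 → (1, 4, 7, 8)
  clear (1,0): R1 −= (9)R0 → (0, 4, 3, 9)
  clear (2,0): R2 −= (7)R0 → (0, 4, 8, 6)
  clear (3,0): R3 −= (7)R0 → (0, 3, 9, 2)
pivot(1,1)=4: scale R1 → (0, 1, 9, 5)
  clear (0,1): R0 −= (4)R1 → (1, 0, 4, 10)
  clear (2,1): R2 −= (4)R1 → (0, 0, 5, 8)
  clear (3,1): R3 −= (3)R1 → (0, 0, 4, 9)
pivot(2,2)=5: scale R2 → (0, 0, 1, 6)
  clear (0,2): R0 −= (4)R2 → (1, 0, 0, 8)
  clear (1,2): R1 −= (9)R2 → (0, 1, 0, 6)
  clear (3,2): R3 −= (4)R2 → (0, 0, 0, 7)
pivot(3,3)=7: scale R3 → (0, 0, 0, 1)
  clear (0,3): R0 −= (8)R3 → (1, 0, 0, 0)
  clear (1,3): R1 −= (6)R3 → (0, 1, 0, 0)
  clear (2,3): R2 −= (6)R3 → (0, 0, 1, 0)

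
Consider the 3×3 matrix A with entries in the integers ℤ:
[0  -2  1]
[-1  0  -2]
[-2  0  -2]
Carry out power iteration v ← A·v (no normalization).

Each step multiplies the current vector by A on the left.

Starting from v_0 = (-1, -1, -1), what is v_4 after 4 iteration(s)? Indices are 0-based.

v_0 = (-1, -1, -1).
v_1 = A·v_0 = (1, 3, 4).
v_2 = A·v_1 = (-2, -9, -10).
v_3 = A·v_2 = (8, 22, 24).
v_4 = A·v_3 = (-20, -56, -64).

v_4 = (-20, -56, -64)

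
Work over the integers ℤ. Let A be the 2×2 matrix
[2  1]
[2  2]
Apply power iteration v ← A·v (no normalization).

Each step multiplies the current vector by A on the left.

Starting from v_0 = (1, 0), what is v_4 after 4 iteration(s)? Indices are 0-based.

v_4 = (68, 96)

v_0 = (1, 0).
v_1 = A·v_0 = (2, 2).
v_2 = A·v_1 = (6, 8).
v_3 = A·v_2 = (20, 28).
v_4 = A·v_3 = (68, 96).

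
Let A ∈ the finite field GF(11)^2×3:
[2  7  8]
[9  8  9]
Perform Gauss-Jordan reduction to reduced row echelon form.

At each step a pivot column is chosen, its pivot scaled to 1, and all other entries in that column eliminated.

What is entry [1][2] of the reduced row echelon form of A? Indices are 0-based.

step 1: normalize row 0 (÷2) = (1, 9, 4)
  row 1: subtract 9×row0 = (0, 4, 6)
step 2: normalize row 1 (÷4) = (0, 1, 7)
  row 0: subtract 9×row1 = (1, 0, 7)

M[1][2] = 7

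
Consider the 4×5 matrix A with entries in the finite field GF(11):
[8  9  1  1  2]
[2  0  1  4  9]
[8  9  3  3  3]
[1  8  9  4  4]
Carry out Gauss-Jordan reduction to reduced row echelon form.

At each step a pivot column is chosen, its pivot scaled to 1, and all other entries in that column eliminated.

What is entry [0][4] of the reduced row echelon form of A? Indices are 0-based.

[1] R0 /= 8  ⇒  (1, 8, 7, 7, 3)
     R1 -= 2·R0  ⇒  (0, 6, 9, 1, 3)
     R2 -= 8·R0  ⇒  (0, 0, 2, 2, 1)
     R3 -= 1·R0  ⇒  (0, 0, 2, 8, 1)
[2] R1 /= 6  ⇒  (0, 1, 7, 2, 6)
     R0 -= 8·R1  ⇒  (1, 0, 6, 2, 10)
[3] R2 /= 2  ⇒  (0, 0, 1, 1, 6)
     R0 -= 6·R2  ⇒  (1, 0, 0, 7, 7)
     R1 -= 7·R2  ⇒  (0, 1, 0, 6, 8)
     R3 -= 2·R2  ⇒  (0, 0, 0, 6, 0)
[4] R3 /= 6  ⇒  (0, 0, 0, 1, 0)
     R0 -= 7·R3  ⇒  (1, 0, 0, 0, 7)
     R1 -= 6·R3  ⇒  (0, 1, 0, 0, 8)
     R2 -= 1·R3  ⇒  (0, 0, 1, 0, 6)

M[0][4] = 7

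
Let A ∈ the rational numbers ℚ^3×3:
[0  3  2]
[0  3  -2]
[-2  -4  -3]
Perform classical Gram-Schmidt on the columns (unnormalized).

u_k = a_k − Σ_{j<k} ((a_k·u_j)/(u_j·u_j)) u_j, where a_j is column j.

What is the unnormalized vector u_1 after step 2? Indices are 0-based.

Step 1: u_0 = a_0 = (0, 0, -2).
Step 2: u_1 = a_1 − (2)·u_0 = (3, 3, 0).

u_1 = (3, 3, 0)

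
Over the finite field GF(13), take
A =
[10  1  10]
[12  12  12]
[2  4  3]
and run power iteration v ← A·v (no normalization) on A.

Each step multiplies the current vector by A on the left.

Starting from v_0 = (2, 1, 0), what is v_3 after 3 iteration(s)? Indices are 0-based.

v_0 = (2, 1, 0).
v_1 = A·v_0 = (8, 10, 8).
v_2 = A·v_1 = (1, 0, 2).
v_3 = A·v_2 = (4, 10, 8).

v_3 = (4, 10, 8)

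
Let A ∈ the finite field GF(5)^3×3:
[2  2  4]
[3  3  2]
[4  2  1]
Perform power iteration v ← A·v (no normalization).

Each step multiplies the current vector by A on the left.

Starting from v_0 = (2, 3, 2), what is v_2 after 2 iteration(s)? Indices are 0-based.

v_0 = (2, 3, 2).
v_1 = A·v_0 = (3, 4, 1).
v_2 = A·v_1 = (3, 3, 1).

v_2 = (3, 3, 1)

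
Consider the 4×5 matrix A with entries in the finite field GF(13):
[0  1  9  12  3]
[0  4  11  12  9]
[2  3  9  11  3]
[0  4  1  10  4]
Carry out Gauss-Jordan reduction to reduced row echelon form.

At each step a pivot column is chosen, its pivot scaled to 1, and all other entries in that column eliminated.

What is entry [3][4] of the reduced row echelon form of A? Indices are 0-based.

[1] R0 <-> R2
[1] R0 /= 2  ⇒  (1, 8, 11, 12, 8)
[2] R1 /= 4  ⇒  (0, 1, 6, 3, 12)
     R0 -= 8·R1  ⇒  (1, 0, 2, 1, 3)
     R2 -= 1·R1  ⇒  (0, 0, 3, 9, 4)
     R3 -= 4·R1  ⇒  (0, 0, 3, 11, 8)
[3] R2 /= 3  ⇒  (0, 0, 1, 3, 10)
     R0 -= 2·R2  ⇒  (1, 0, 0, 8, 9)
     R1 -= 6·R2  ⇒  (0, 1, 0, 11, 4)
     R3 -= 3·R2  ⇒  (0, 0, 0, 2, 4)
[4] R3 /= 2  ⇒  (0, 0, 0, 1, 2)
     R0 -= 8·R3  ⇒  (1, 0, 0, 0, 6)
     R1 -= 11·R3  ⇒  (0, 1, 0, 0, 8)
     R2 -= 3·R3  ⇒  (0, 0, 1, 0, 4)

M[3][4] = 2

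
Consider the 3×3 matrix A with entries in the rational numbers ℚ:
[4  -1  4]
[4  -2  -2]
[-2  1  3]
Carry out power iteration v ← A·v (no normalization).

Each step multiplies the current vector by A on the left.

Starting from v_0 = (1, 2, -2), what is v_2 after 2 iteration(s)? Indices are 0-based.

v_2 = (-52, -20, -2)

v_0 = (1, 2, -2).
v_1 = A·v_0 = (-6, 4, -6).
v_2 = A·v_1 = (-52, -20, -2).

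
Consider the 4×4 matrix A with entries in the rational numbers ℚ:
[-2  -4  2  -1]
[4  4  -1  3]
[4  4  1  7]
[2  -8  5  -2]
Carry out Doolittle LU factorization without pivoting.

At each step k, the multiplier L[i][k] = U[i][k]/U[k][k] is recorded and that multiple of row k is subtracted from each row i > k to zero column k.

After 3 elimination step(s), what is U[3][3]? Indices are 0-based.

k=0: U[0][0]=-2
  eliminate (1,0): mult=-2, new row 1: (0, -4, 3, 1); set L[1][0]=-2
  eliminate (2,0): mult=-2, new row 2: (0, -4, 5, 5); set L[2][0]=-2
  eliminate (3,0): mult=-1, new row 3: (0, -12, 7, -3); set L[3][0]=-1
k=1: U[1][1]=-4
  eliminate (2,1): mult=1, new row 2: (0, 0, 2, 4); set L[2][1]=1
  eliminate (3,1): mult=3, new row 3: (0, 0, -2, -6); set L[3][1]=3
k=2: U[2][2]=2
  eliminate (3,2): mult=-1, new row 3: (0, 0, 0, -2); set L[3][2]=-1

U[3][3] = -2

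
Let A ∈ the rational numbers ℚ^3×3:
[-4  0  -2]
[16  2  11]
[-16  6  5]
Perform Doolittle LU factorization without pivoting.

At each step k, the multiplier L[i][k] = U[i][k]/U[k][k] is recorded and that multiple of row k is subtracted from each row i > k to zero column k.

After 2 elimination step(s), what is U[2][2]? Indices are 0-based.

Step 1: pivot at (0,0) is -4.
  row1 ← row1 − (-4)·row0  ⇒  L[1][0]=-4, U row1=(0, 2, 3)
  row2 ← row2 − (4)·row0  ⇒  L[2][0]=4, U row2=(0, 6, 13)
Step 2: pivot at (1,1) is 2.
  row2 ← row2 − (3)·row1  ⇒  L[2][1]=3, U row2=(0, 0, 4)

U[2][2] = 4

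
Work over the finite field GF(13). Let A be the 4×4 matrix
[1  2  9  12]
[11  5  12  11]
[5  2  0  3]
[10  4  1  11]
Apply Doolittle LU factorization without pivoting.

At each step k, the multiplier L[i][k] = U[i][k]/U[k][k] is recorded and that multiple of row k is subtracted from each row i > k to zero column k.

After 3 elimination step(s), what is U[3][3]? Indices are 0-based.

k=0: U[0][0]=1
  eliminate (1,0): mult=11, new row 1: (0, 9, 4, 9); set L[1][0]=11
  eliminate (2,0): mult=5, new row 2: (0, 5, 7, 8); set L[2][0]=5
  eliminate (3,0): mult=10, new row 3: (0, 10, 2, 8); set L[3][0]=10
k=1: U[1][1]=9
  eliminate (2,1): mult=2, new row 2: (0, 0, 12, 3); set L[2][1]=2
  eliminate (3,1): mult=4, new row 3: (0, 0, 12, 11); set L[3][1]=4
k=2: U[2][2]=12
  eliminate (3,2): mult=1, new row 3: (0, 0, 0, 8); set L[3][2]=1

U[3][3] = 8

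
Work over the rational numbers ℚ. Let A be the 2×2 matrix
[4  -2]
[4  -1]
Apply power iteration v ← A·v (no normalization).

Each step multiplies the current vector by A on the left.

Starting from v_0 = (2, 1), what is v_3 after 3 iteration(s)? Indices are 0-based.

v_3 = (6, 23)

v_0 = (2, 1).
v_1 = A·v_0 = (6, 7).
v_2 = A·v_1 = (10, 17).
v_3 = A·v_2 = (6, 23).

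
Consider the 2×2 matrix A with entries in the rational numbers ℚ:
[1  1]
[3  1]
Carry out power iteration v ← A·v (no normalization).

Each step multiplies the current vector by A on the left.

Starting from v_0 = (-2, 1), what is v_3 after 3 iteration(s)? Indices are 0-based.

v_0 = (-2, 1).
v_1 = A·v_0 = (-1, -5).
v_2 = A·v_1 = (-6, -8).
v_3 = A·v_2 = (-14, -26).

v_3 = (-14, -26)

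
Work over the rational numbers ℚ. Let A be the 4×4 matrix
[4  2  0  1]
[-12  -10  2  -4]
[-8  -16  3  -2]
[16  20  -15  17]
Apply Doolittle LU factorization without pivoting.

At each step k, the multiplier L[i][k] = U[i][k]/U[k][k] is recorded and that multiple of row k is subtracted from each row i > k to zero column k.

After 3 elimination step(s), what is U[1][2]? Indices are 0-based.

Step 1: pivot at (0,0) is 4.
  row1 ← row1 − (-3)·row0  ⇒  L[1][0]=-3, U row1=(0, -4, 2, -1)
  row2 ← row2 − (-2)·row0  ⇒  L[2][0]=-2, U row2=(0, -12, 3, 0)
  row3 ← row3 − (4)·row0  ⇒  L[3][0]=4, U row3=(0, 12, -15, 13)
Step 2: pivot at (1,1) is -4.
  row2 ← row2 − (3)·row1  ⇒  L[2][1]=3, U row2=(0, 0, -3, 3)
  row3 ← row3 − (-3)·row1  ⇒  L[3][1]=-3, U row3=(0, 0, -9, 10)
Step 3: pivot at (2,2) is -3.
  row3 ← row3 − (3)·row2  ⇒  L[3][2]=3, U row3=(0, 0, 0, 1)

U[1][2] = 2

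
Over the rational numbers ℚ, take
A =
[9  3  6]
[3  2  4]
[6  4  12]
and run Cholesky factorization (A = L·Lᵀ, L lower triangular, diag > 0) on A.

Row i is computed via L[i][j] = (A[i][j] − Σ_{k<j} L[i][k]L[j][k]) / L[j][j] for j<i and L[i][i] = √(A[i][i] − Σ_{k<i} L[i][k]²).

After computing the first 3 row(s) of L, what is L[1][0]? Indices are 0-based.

L[1][0] = 1

Step 1: L[0][0] = √(9) = 3.
  L[1][0] = (3) / L[0][0] = 1.
Step 2: L[1][1] = √(1) = 1.
  L[2][0] = (6) / L[0][0] = 2.
  L[2][1] = (2) / L[1][1] = 2.
Step 3: L[2][2] = √(4) = 2.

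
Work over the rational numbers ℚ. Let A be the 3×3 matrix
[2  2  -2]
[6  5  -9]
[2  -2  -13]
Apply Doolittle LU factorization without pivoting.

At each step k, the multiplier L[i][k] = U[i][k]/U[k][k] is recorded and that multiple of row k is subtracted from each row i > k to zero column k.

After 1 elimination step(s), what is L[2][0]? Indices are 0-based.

L[2][0] = 1

k=0: U[0][0]=2
  eliminate (1,0): mult=3, new row 1: (0, -1, -3); set L[1][0]=3
  eliminate (2,0): mult=1, new row 2: (0, -4, -11); set L[2][0]=1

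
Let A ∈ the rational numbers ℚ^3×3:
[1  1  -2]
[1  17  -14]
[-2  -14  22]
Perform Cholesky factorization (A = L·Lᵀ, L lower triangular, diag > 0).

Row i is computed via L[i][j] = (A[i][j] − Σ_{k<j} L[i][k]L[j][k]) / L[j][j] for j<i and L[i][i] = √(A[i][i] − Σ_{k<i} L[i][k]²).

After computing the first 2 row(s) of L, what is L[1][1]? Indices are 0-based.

L[1][1] = 4

Step 1: L[0][0] = √(1) = 1.
  L[1][0] = (1) / L[0][0] = 1.
Step 2: L[1][1] = √(16) = 4.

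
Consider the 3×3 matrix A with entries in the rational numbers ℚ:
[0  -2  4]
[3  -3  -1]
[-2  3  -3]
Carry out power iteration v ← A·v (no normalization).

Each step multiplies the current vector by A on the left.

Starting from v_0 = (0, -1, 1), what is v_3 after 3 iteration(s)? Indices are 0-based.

v_3 = (12, -150, 74)

v_0 = (0, -1, 1).
v_1 = A·v_0 = (6, 2, -6).
v_2 = A·v_1 = (-28, 18, 12).
v_3 = A·v_2 = (12, -150, 74).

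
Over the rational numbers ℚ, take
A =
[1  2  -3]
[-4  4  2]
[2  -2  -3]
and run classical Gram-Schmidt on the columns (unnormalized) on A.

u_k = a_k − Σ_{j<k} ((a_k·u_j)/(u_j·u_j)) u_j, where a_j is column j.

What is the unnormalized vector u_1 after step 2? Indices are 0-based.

u_1 = (20/7, 4/7, -2/7)

Step 1: u_0 = a_0 = (1, -4, 2).
Step 2: u_1 = a_1 − (-6/7)·u_0 = (20/7, 4/7, -2/7).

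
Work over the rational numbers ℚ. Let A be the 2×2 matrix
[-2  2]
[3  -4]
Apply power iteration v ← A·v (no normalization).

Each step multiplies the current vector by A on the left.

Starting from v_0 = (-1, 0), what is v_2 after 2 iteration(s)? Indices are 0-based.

v_0 = (-1, 0).
v_1 = A·v_0 = (2, -3).
v_2 = A·v_1 = (-10, 18).

v_2 = (-10, 18)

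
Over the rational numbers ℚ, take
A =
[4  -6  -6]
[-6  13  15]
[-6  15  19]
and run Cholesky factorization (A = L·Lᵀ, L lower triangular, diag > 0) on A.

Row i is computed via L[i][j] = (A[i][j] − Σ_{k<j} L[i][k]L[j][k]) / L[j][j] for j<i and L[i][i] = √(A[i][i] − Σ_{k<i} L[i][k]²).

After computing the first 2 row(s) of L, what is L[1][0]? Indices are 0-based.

L[1][0] = -3

Step 1: L[0][0] = √(4) = 2.
  L[1][0] = (-6) / L[0][0] = -3.
Step 2: L[1][1] = √(4) = 2.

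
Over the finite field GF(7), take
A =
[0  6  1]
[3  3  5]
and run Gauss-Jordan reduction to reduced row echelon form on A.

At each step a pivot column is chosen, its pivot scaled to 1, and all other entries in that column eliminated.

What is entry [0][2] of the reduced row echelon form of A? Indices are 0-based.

step 1: exchange rows 0,1
step 1: normalize row 0 (÷3) = (1, 1, 4)
step 2: normalize row 1 (÷6) = (0, 1, 6)
  row 0: subtract 1×row1 = (1, 0, 5)

M[0][2] = 5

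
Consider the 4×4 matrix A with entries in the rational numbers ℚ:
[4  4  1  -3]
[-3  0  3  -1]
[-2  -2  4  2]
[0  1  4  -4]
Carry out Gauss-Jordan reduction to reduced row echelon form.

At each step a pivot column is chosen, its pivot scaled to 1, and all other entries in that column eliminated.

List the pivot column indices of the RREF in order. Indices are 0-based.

pivot columns: 0, 1, 2, 3

pivot(0,0)=4: scale R0 → (1, 1, 1/4, -3/4)
  clear (1,0): R1 −= (-3)R0 → (0, 3, 15/4, -13/4)
  clear (2,0): R2 −= (-2)R0 → (0, 0, 9/2, 1/2)
pivot(1,1)=3: scale R1 → (0, 1, 5/4, -13/12)
  clear (0,1): R0 −= (1)R1 → (1, 0, -1, 1/3)
  clear (3,1): R3 −= (1)R1 → (0, 0, 11/4, -35/12)
pivot(2,2)=9/2: scale R2 → (0, 0, 1, 1/9)
  clear (0,2): R0 −= (-1)R2 → (1, 0, 0, 4/9)
  clear (1,2): R1 −= (5/4)R2 → (0, 1, 0, -11/9)
  clear (3,2): R3 −= (11/4)R2 → (0, 0, 0, -29/9)
pivot(3,3)=-29/9: scale R3 → (0, 0, 0, 1)
  clear (0,3): R0 −= (4/9)R3 → (1, 0, 0, 0)
  clear (1,3): R1 −= (-11/9)R3 → (0, 1, 0, 0)
  clear (2,3): R2 −= (1/9)R3 → (0, 0, 1, 0)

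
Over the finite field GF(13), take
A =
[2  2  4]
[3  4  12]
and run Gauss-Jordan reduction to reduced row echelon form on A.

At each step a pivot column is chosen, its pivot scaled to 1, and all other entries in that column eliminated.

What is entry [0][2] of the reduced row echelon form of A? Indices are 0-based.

[1] R0 /= 2  ⇒  (1, 1, 2)
     R1 -= 3·R0  ⇒  (0, 1, 6)
[2] R1 /= 1  ⇒  (0, 1, 6)
     R0 -= 1·R1  ⇒  (1, 0, 9)

M[0][2] = 9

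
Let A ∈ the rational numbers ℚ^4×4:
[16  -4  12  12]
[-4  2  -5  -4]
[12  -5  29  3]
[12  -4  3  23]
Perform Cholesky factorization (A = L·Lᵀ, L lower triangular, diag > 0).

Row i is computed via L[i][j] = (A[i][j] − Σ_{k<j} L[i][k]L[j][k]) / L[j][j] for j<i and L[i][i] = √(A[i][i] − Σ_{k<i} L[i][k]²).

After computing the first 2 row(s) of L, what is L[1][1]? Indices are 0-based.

L[1][1] = 1

Step 1: L[0][0] = √(16) = 4.
  L[1][0] = (-4) / L[0][0] = -1.
Step 2: L[1][1] = √(1) = 1.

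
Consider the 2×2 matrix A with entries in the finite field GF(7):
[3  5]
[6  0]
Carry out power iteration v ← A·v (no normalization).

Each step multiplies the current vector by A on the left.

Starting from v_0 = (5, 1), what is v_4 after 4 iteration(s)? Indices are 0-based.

v_0 = (5, 1).
v_1 = A·v_0 = (6, 2).
v_2 = A·v_1 = (0, 1).
v_3 = A·v_2 = (5, 0).
v_4 = A·v_3 = (1, 2).

v_4 = (1, 2)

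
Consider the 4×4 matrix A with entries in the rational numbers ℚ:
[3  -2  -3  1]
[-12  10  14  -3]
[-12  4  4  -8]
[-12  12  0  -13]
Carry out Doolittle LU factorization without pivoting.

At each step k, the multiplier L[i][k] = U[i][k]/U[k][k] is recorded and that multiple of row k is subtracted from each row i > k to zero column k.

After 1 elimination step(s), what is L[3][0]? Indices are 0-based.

L[3][0] = -4

Step 1: pivot at (0,0) is 3.
  row1 ← row1 − (-4)·row0  ⇒  L[1][0]=-4, U row1=(0, 2, 2, 1)
  row2 ← row2 − (-4)·row0  ⇒  L[2][0]=-4, U row2=(0, -4, -8, -4)
  row3 ← row3 − (-4)·row0  ⇒  L[3][0]=-4, U row3=(0, 4, -12, -9)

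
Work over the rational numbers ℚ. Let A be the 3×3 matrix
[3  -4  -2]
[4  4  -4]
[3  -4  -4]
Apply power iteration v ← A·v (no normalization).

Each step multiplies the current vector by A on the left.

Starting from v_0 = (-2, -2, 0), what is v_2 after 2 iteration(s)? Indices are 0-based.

v_0 = (-2, -2, 0).
v_1 = A·v_0 = (2, -16, 2).
v_2 = A·v_1 = (66, -64, 62).

v_2 = (66, -64, 62)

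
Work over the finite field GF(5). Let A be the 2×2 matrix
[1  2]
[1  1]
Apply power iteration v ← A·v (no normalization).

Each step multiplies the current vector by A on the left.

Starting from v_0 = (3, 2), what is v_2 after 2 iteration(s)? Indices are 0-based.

v_2 = (2, 2)

v_0 = (3, 2).
v_1 = A·v_0 = (2, 0).
v_2 = A·v_1 = (2, 2).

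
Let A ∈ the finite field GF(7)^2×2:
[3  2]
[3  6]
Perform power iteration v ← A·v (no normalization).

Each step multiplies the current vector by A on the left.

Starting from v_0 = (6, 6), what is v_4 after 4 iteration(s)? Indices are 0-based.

v_4 = (6, 5)

v_0 = (6, 6).
v_1 = A·v_0 = (2, 5).
v_2 = A·v_1 = (2, 1).
v_3 = A·v_2 = (1, 5).
v_4 = A·v_3 = (6, 5).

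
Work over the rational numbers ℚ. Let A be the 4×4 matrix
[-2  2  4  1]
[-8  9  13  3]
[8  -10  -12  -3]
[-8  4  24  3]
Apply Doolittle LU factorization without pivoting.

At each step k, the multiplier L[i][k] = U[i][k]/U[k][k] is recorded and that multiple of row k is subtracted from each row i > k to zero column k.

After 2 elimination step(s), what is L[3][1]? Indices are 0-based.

L[3][1] = -4

Step 1: pivot at (0,0) is -2.
  row1 ← row1 − (4)·row0  ⇒  L[1][0]=4, U row1=(0, 1, -3, -1)
  row2 ← row2 − (-4)·row0  ⇒  L[2][0]=-4, U row2=(0, -2, 4, 1)
  row3 ← row3 − (4)·row0  ⇒  L[3][0]=4, U row3=(0, -4, 8, -1)
Step 2: pivot at (1,1) is 1.
  row2 ← row2 − (-2)·row1  ⇒  L[2][1]=-2, U row2=(0, 0, -2, -1)
  row3 ← row3 − (-4)·row1  ⇒  L[3][1]=-4, U row3=(0, 0, -4, -5)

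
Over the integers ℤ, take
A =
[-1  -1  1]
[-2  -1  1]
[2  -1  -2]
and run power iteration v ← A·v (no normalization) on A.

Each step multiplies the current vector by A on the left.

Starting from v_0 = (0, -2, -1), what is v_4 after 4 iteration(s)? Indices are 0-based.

v_4 = (39, 49, -42)

v_0 = (0, -2, -1).
v_1 = A·v_0 = (1, 1, 4).
v_2 = A·v_1 = (2, 1, -7).
v_3 = A·v_2 = (-10, -12, 17).
v_4 = A·v_3 = (39, 49, -42).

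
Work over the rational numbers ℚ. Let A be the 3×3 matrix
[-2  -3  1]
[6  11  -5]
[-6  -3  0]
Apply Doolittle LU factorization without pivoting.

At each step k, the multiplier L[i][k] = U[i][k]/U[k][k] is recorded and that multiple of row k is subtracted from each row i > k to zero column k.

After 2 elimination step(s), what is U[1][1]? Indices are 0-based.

k=0: U[0][0]=-2
  eliminate (1,0): mult=-3, new row 1: (0, 2, -2); set L[1][0]=-3
  eliminate (2,0): mult=3, new row 2: (0, 6, -3); set L[2][0]=3
k=1: U[1][1]=2
  eliminate (2,1): mult=3, new row 2: (0, 0, 3); set L[2][1]=3

U[1][1] = 2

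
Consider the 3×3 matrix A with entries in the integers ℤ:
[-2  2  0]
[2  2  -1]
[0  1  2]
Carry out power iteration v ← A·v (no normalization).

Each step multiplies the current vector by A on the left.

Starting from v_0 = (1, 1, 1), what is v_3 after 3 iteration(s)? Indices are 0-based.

v_3 = (-6, 9, 21)

v_0 = (1, 1, 1).
v_1 = A·v_0 = (0, 3, 3).
v_2 = A·v_1 = (6, 3, 9).
v_3 = A·v_2 = (-6, 9, 21).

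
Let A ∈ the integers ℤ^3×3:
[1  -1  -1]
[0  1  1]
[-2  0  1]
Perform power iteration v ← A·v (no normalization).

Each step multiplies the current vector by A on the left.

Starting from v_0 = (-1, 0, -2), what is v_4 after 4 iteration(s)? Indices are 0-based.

v_4 = (19, -12, -22)

v_0 = (-1, 0, -2).
v_1 = A·v_0 = (1, -2, 0).
v_2 = A·v_1 = (3, -2, -2).
v_3 = A·v_2 = (7, -4, -8).
v_4 = A·v_3 = (19, -12, -22).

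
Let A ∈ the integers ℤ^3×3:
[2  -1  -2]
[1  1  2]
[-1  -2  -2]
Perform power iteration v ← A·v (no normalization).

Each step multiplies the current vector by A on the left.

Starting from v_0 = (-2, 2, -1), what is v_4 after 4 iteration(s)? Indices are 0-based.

v_0 = (-2, 2, -1).
v_1 = A·v_0 = (-4, -2, 0).
v_2 = A·v_1 = (-6, -6, 8).
v_3 = A·v_2 = (-22, 4, 2).
v_4 = A·v_3 = (-52, -14, 10).

v_4 = (-52, -14, 10)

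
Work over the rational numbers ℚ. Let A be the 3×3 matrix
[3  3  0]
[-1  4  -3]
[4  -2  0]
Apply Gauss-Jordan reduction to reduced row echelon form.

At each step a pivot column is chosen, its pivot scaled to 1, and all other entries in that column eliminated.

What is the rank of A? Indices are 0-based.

rank = 3

[1] R0 /= 3  ⇒  (1, 1, 0)
     R1 -= -1·R0  ⇒  (0, 5, -3)
     R2 -= 4·R0  ⇒  (0, -6, 0)
[2] R1 /= 5  ⇒  (0, 1, -3/5)
     R0 -= 1·R1  ⇒  (1, 0, 3/5)
     R2 -= -6·R1  ⇒  (0, 0, -18/5)
[3] R2 /= -18/5  ⇒  (0, 0, 1)
     R0 -= 3/5·R2  ⇒  (1, 0, 0)
     R1 -= -3/5·R2  ⇒  (0, 1, 0)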